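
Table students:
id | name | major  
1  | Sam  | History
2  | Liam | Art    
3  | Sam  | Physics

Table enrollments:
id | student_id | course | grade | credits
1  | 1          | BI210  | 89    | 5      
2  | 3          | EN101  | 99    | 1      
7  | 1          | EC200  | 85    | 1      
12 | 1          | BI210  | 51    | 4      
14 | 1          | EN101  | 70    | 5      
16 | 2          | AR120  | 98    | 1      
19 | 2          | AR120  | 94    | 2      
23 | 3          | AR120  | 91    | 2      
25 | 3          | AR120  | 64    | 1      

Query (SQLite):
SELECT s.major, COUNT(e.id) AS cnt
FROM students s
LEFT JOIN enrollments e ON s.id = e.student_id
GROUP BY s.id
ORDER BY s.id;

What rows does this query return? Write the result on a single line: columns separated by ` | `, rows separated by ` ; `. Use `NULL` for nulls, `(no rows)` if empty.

History | 4 ; Art | 2 ; Physics | 3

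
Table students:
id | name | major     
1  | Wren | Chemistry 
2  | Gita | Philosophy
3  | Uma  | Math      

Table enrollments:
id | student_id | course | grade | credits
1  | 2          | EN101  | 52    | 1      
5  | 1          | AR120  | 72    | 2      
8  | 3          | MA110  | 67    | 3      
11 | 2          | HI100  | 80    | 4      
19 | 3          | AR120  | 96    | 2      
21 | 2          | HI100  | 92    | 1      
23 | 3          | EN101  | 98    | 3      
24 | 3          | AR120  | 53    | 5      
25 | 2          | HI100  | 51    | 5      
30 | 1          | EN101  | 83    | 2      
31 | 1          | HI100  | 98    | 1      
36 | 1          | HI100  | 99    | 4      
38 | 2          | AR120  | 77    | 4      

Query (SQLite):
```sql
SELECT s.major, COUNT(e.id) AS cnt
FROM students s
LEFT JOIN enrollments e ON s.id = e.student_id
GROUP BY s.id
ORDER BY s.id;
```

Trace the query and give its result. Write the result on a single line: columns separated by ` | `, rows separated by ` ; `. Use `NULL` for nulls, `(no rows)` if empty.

LEFT JOIN keeps every students row; unmatched ones get NULL for enrollments columns.
Group by students.id and compute COUNT(e.id). COUNT(col) of an all-NULL group is 0.
  1: ids {5, 30, 31, 36} → COUNT(e.id)=4
  2: ids {1, 11, 21, 25, 38} → COUNT(e.id)=5
  3: ids {8, 19, 23, 24} → COUNT(e.id)=4

Chemistry | 4 ; Philosophy | 5 ; Math | 4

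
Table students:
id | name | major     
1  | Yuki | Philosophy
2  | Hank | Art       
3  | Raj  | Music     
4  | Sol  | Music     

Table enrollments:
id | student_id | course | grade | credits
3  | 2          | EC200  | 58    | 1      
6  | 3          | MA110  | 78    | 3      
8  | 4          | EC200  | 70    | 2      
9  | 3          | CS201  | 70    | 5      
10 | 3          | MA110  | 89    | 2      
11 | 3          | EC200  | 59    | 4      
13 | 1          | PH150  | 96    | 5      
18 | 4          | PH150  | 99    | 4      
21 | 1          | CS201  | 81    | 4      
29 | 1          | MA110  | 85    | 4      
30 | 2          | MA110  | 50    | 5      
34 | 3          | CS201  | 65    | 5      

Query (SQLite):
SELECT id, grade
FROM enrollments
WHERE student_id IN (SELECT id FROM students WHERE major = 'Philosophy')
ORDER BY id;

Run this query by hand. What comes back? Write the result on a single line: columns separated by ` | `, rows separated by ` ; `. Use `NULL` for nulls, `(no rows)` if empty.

13 | 96 ; 21 | 81 ; 29 | 85

Inner query: students.id where major = 'Philosophy'.
Outer: keep enrollments rows whose student_id is in that set.
Inner query → {1}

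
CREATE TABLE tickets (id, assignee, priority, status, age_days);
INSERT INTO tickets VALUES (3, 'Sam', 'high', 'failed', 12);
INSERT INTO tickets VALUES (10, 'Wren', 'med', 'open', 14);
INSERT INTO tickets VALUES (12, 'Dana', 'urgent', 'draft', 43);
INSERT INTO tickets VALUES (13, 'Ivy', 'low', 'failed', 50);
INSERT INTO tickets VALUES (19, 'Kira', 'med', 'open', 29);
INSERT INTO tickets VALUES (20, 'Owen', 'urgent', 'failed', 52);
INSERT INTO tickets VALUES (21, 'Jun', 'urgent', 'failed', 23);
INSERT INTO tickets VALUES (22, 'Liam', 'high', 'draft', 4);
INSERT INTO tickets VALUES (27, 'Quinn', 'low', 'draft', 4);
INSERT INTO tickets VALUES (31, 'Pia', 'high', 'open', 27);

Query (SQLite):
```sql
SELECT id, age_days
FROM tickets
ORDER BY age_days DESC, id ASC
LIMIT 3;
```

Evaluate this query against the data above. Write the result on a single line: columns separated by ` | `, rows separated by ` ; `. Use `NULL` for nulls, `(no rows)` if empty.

20 | 52 ; 13 | 50 ; 12 | 43

Sort by age_days desc, tiebreak id asc: (52, id=20), (50, id=13), (43, id=12), (29, id=19), (27, id=31), (23, id=21) …. Take first 3.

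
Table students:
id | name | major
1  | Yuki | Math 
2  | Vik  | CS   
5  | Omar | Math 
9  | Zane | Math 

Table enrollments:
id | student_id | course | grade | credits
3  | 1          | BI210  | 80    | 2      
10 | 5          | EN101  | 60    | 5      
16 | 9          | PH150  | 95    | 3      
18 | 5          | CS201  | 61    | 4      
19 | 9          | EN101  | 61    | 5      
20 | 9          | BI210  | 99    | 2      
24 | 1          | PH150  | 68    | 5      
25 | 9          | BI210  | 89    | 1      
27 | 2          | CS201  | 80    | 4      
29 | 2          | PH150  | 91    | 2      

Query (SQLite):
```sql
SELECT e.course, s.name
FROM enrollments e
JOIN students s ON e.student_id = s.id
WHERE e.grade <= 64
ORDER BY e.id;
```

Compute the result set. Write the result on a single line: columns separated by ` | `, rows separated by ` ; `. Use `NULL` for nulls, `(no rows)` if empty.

Each enrollments row matches the students row where student_id = students.id.
Then keep rows with e.grade <= 64.

EN101 | Omar ; CS201 | Omar ; EN101 | Zane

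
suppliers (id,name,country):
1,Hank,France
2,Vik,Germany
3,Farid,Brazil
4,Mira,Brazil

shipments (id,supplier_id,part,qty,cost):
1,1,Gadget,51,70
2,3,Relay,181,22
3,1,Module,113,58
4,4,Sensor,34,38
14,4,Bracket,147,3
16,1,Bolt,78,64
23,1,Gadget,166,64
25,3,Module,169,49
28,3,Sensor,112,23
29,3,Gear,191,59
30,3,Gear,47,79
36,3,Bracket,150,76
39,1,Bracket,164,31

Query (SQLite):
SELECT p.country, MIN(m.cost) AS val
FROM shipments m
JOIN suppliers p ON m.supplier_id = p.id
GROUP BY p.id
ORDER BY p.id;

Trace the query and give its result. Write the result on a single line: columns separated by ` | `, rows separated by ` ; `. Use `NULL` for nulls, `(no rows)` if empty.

Join each shipments row to its suppliers via supplier_id.
Group joined rows by suppliers.id; compute MIN(m.cost) per group.
  1: ids {1, 3, 16, 23, 39} → MIN(m.cost)=31
  3: ids {2, 25, 28, 29, 30, 36} → MIN(m.cost)=22
  4: ids {4, 14} → MIN(m.cost)=3

France | 31 ; Brazil | 22 ; Brazil | 3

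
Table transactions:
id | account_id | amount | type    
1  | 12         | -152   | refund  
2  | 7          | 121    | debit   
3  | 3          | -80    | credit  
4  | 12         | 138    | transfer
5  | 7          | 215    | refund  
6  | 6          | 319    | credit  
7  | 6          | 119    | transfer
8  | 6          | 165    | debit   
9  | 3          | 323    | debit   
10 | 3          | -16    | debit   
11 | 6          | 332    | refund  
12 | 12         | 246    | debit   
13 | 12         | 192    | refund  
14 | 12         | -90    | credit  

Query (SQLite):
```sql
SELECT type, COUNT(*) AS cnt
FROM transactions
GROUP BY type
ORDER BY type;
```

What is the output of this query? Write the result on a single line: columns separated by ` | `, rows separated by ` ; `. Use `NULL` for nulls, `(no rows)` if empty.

Partition transactions by type; compute COUNT(*) within each group.
  credit: ids {3, 6, 14} → COUNT(*)=3
  debit: ids {2, 8, 9, 10, 12} → COUNT(*)=5
  refund: ids {1, 5, 11, 13} → COUNT(*)=4
  transfer: ids {4, 7} → COUNT(*)=2

credit | 3 ; debit | 5 ; refund | 4 ; transfer | 2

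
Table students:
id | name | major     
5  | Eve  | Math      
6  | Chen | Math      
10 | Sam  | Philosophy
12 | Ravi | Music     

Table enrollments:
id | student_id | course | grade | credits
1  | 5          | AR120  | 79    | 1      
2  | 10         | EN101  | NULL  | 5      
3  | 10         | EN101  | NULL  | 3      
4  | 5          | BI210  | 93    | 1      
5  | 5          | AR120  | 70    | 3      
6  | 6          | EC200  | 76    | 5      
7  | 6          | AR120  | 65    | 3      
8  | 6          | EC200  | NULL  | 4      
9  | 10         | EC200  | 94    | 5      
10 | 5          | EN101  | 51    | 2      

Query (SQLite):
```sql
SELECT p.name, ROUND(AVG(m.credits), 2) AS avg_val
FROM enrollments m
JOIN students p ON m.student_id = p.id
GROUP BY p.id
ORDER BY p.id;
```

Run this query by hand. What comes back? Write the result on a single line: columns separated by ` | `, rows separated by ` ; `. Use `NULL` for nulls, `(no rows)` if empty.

Join each enrollments row to its students via student_id.
Group joined rows by students.id; compute ROUND(AVG(m.credits), 2) per group.
  5: ids {1, 4, 5, 10} → ROUND(AVG(m.credits), 2)=1.75
  6: ids {6, 7, 8} → ROUND(AVG(m.credits), 2)=4
  10: ids {2, 3, 9} → ROUND(AVG(m.credits), 2)=4.33

Eve | 1.75 ; Chen | 4 ; Sam | 4.33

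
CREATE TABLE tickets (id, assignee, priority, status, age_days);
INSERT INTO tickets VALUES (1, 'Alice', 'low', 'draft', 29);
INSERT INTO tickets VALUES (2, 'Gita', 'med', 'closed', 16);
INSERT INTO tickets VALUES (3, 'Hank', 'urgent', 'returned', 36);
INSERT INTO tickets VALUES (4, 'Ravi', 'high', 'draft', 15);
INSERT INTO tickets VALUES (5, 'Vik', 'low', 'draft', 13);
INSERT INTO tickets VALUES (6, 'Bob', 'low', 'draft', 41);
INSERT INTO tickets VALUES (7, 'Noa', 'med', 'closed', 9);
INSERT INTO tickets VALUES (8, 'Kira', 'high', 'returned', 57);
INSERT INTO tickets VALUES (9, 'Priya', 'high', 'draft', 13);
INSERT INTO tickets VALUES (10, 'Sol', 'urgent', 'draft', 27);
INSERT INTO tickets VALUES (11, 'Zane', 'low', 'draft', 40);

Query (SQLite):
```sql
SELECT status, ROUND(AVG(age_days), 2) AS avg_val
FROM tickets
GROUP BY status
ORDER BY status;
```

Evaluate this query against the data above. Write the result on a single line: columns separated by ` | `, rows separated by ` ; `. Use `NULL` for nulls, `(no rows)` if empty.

closed | 12.5 ; draft | 25.43 ; returned | 46.5

Partition tickets by status; compute ROUND(AVG(age_days), 2) within each group.
  closed: ids {2, 7} → ROUND(AVG(age_days), 2)=12.5
  draft: ids {1, 4, 5, 6, 9, 10, 11} → ROUND(AVG(age_days), 2)=25.43
  returned: ids {3, 8} → ROUND(AVG(age_days), 2)=46.5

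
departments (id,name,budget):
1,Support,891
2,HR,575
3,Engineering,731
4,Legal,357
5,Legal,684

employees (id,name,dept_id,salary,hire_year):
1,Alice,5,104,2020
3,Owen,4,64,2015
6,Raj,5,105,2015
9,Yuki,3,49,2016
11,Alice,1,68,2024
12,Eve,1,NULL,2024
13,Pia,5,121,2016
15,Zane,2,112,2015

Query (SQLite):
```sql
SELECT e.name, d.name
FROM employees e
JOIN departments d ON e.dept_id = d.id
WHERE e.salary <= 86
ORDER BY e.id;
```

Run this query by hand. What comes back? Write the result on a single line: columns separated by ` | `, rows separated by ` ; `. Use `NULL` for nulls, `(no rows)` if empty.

Each employees row matches the departments row where dept_id = departments.id.
Then keep rows with e.salary <= 86.

Owen | Legal ; Yuki | Engineering ; Alice | Support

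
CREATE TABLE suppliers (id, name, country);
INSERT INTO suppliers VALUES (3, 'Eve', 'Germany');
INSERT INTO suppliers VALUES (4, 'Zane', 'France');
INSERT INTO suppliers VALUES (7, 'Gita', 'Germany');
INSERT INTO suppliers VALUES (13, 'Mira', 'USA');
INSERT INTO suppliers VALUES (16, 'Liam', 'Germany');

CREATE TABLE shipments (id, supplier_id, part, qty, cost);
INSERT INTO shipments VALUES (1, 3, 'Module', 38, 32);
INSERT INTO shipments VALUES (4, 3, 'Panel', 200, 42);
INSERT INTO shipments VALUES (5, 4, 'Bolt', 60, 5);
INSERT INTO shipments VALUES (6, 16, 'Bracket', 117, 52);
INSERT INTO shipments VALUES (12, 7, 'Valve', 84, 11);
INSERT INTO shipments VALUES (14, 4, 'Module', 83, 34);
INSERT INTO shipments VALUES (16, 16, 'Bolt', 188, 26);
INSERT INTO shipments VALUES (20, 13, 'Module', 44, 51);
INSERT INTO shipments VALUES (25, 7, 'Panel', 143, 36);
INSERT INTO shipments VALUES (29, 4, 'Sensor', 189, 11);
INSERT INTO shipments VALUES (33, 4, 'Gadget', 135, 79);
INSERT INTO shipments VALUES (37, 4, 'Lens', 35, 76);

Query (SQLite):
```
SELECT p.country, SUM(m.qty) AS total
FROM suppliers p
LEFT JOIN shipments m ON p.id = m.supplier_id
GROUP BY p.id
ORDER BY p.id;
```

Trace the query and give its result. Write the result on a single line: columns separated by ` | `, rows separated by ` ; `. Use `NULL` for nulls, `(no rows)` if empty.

LEFT JOIN keeps every suppliers row; unmatched ones get NULL for shipments columns.
Group by suppliers.id and compute SUM(m.qty). SUM over an all-NULL group is NULL.
  3: ids {1, 4} → SUM(m.qty)=238
  4: ids {5, 14, 29, 33, 37} → SUM(m.qty)=502
  7: ids {12, 25} → SUM(m.qty)=227
  13: ids {20} → SUM(m.qty)=44
  16: ids {6, 16} → SUM(m.qty)=305

Germany | 238 ; France | 502 ; Germany | 227 ; USA | 44 ; Germany | 305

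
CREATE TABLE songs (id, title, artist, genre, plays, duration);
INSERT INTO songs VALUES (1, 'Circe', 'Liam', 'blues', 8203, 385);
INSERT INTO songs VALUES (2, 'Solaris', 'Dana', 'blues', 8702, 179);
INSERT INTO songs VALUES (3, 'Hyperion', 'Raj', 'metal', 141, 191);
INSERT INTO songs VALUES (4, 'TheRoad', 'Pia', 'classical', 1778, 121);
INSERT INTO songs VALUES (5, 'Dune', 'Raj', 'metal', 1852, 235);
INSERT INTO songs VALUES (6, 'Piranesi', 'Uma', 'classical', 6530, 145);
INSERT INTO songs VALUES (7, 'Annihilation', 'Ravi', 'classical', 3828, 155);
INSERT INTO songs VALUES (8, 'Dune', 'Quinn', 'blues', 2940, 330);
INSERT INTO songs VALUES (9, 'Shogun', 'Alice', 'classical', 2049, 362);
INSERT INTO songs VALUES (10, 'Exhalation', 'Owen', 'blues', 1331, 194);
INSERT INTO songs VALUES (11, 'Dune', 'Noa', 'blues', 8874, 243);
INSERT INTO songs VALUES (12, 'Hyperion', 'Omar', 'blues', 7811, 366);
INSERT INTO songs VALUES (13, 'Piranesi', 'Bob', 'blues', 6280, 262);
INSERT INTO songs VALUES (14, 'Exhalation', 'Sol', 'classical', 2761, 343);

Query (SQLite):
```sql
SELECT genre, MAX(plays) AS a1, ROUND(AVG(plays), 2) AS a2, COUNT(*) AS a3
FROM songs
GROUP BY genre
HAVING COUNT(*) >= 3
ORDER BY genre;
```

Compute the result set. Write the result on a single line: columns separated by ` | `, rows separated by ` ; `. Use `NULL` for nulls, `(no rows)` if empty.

blues | 8874 | 6305.86 | 7 ; classical | 6530 | 3389.2 | 5

Group songs by genre.
Per group compute: MAX(plays), ROUND(AVG(plays), 2), COUNT(*).
HAVING: drop groups with fewer than 3 rows.
  blues: ids {1, 2, 8, 10, 11, 12, 13} → MAX(plays)=8874, ROUND(AVG(plays), 2)=6305.86, COUNT(*)=7
  classical: ids {4, 6, 7, 9, 14} → MAX(plays)=6530, ROUND(AVG(plays), 2)=3389.2, COUNT(*)=5
  metal: ids {3, 5} → MAX(plays)=1852, ROUND(AVG(plays), 2)=996.5, COUNT(*)=2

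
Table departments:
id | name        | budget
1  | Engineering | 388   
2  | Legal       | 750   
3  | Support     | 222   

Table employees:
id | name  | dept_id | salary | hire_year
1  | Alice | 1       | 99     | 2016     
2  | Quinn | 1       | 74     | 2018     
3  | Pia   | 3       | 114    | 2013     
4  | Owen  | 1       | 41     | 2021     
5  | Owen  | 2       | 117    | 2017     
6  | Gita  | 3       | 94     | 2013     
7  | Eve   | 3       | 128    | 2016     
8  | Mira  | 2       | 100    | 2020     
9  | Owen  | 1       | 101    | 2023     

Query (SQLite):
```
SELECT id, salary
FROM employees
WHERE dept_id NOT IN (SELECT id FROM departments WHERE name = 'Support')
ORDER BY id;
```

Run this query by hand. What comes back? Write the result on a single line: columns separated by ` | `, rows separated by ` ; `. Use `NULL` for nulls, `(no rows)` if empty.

Inner query: departments.id where name = 'Support'.
Outer: keep employees rows whose dept_id is not in that set.
Inner query → {3}

1 | 99 ; 2 | 74 ; 4 | 41 ; 5 | 117 ; 8 | 100 ; 9 | 101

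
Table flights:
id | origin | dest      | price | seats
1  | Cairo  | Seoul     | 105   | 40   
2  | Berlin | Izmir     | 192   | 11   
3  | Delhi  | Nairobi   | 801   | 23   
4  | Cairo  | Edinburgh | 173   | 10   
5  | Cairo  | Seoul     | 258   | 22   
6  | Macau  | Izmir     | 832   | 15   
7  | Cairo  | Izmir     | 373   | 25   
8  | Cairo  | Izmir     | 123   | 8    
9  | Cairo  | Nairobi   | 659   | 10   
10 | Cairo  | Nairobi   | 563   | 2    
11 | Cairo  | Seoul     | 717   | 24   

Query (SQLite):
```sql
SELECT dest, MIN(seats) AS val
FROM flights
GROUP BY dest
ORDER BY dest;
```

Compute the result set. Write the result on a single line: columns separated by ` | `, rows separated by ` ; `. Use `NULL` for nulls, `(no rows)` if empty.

Partition flights by dest; compute MIN(seats) within each group.
  Edinburgh: ids {4} → MIN(seats)=10
  Izmir: ids {2, 6, 7, 8} → MIN(seats)=8
  Nairobi: ids {3, 9, 10} → MIN(seats)=2
  Seoul: ids {1, 5, 11} → MIN(seats)=22

Edinburgh | 10 ; Izmir | 8 ; Nairobi | 2 ; Seoul | 22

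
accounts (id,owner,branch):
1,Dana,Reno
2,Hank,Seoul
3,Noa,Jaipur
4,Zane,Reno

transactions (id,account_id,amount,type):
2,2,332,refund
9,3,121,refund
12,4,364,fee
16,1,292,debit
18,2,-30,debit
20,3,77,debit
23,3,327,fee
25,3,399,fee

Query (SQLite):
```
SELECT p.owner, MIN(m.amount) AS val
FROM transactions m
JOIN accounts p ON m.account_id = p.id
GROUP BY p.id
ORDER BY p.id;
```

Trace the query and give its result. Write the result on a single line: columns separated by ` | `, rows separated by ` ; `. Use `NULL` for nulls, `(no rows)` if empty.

Dana | 292 ; Hank | -30 ; Noa | 77 ; Zane | 364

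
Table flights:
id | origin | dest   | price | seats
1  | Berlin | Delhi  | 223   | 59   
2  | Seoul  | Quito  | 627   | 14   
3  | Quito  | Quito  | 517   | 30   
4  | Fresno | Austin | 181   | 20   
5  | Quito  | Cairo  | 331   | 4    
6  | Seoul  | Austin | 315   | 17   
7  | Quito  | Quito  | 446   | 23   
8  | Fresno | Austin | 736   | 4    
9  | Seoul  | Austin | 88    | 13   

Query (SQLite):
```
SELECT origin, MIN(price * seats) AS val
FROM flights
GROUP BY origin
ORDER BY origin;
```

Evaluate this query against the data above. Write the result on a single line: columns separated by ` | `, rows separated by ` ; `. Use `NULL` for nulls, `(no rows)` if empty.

Berlin | 13157 ; Fresno | 2944 ; Quito | 1324 ; Seoul | 1144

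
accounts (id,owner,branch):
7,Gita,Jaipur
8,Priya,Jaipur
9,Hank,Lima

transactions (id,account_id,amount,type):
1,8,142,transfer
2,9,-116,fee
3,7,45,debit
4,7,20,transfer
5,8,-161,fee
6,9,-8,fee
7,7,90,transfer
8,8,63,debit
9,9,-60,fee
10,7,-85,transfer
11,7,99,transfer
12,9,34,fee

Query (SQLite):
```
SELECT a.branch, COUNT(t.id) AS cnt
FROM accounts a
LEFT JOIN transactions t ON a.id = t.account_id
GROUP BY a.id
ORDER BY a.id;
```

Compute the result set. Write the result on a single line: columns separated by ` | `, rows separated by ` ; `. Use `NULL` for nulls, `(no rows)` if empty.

LEFT JOIN keeps every accounts row; unmatched ones get NULL for transactions columns.
Group by accounts.id and compute COUNT(t.id). COUNT(col) of an all-NULL group is 0.
  7: ids {3, 4, 7, 10, 11} → COUNT(t.id)=5
  8: ids {1, 5, 8} → COUNT(t.id)=3
  9: ids {2, 6, 9, 12} → COUNT(t.id)=4

Jaipur | 5 ; Jaipur | 3 ; Lima | 4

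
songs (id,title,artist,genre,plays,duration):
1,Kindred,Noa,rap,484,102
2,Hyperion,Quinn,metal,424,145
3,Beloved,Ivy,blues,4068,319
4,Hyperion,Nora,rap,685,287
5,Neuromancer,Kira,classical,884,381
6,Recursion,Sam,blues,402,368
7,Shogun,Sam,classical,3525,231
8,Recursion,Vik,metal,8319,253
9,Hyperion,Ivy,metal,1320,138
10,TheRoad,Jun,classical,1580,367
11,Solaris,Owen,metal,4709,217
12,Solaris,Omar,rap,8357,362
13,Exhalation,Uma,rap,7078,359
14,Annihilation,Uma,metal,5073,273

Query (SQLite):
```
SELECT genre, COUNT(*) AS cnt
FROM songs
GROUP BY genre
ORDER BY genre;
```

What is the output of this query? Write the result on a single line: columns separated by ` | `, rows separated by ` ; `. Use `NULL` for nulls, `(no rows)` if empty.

Partition songs by genre; compute COUNT(*) within each group.
  blues: ids {3, 6} → COUNT(*)=2
  classical: ids {5, 7, 10} → COUNT(*)=3
  metal: ids {2, 8, 9, 11, 14} → COUNT(*)=5
  rap: ids {1, 4, 12, 13} → COUNT(*)=4

blues | 2 ; classical | 3 ; metal | 5 ; rap | 4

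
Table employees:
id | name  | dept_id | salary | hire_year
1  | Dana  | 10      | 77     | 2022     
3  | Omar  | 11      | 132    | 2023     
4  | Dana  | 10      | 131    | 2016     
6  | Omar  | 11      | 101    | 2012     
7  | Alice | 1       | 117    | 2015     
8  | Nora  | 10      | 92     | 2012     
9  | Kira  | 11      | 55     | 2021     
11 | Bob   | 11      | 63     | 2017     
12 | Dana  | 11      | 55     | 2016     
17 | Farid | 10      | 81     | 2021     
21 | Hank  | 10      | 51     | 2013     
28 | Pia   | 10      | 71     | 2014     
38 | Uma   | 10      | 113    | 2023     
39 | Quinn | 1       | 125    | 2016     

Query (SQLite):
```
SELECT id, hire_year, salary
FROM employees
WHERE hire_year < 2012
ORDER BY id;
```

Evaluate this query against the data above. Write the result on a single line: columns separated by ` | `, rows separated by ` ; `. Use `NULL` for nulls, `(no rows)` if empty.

hire_year < 2012: ids { }

(no rows)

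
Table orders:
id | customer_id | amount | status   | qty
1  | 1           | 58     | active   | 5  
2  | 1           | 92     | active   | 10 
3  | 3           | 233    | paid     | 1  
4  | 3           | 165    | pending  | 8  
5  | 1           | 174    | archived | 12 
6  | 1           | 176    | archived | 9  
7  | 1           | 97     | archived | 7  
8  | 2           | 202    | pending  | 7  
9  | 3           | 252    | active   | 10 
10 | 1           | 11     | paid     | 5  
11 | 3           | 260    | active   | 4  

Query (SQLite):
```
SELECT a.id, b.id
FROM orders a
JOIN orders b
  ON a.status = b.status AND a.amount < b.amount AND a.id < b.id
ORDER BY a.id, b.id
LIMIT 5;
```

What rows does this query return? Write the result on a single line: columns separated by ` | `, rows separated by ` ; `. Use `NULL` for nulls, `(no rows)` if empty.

1 | 2 ; 1 | 9 ; 1 | 11 ; 2 | 9 ; 2 | 11

Pairs (a,b) with same status, a.amount < b.amount, a.id < b.id.
status groups: active:{1,2,9,11} archived:{5,6,7} paid:{3,10} pending:{4,8}
Ordered by (a.id, b.id); first 5.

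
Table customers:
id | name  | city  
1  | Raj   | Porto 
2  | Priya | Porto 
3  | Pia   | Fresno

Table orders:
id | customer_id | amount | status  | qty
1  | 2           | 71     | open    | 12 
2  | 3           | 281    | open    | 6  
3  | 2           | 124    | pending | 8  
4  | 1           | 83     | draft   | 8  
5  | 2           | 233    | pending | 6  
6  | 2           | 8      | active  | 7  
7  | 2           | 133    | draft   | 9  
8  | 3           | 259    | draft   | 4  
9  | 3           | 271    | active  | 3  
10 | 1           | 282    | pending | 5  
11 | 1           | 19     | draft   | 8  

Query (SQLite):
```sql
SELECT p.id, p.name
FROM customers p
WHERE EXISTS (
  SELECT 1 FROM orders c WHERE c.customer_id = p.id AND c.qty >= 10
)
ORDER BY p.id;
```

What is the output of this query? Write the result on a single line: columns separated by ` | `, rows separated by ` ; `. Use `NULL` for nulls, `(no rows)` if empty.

2 | Priya

For each customers row, check whether any orders with matching customer_id has qty >= 10.
Keep rows where that is true.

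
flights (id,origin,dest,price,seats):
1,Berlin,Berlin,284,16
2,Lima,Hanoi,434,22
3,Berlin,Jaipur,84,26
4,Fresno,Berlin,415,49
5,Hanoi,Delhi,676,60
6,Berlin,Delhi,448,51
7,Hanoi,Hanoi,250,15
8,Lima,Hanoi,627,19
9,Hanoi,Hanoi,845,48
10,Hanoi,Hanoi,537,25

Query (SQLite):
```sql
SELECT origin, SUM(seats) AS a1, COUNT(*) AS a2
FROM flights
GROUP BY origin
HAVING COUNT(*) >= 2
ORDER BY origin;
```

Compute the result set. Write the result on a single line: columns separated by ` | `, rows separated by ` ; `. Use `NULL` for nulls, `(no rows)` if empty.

Group flights by origin.
Per group compute: SUM(seats), COUNT(*).
HAVING: drop groups with fewer than 2 rows.
  Berlin: ids {1, 3, 6} → SUM(seats)=93, COUNT(*)=3
  Fresno: ids {4} → SUM(seats)=49, COUNT(*)=1
  Hanoi: ids {5, 7, 9, 10} → SUM(seats)=148, COUNT(*)=4
  Lima: ids {2, 8} → SUM(seats)=41, COUNT(*)=2

Berlin | 93 | 3 ; Hanoi | 148 | 4 ; Lima | 41 | 2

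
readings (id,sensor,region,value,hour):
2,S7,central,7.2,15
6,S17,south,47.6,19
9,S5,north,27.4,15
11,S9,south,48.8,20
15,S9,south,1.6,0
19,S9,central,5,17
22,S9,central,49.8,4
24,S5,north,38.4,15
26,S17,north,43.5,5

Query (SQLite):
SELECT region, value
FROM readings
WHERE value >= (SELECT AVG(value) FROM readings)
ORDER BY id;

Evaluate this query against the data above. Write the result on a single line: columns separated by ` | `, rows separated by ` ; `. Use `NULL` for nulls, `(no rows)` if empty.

Scalar subquery: AVG(value) over all readings rows = 29.922222 (≈; comparison uses full precision).
Keep rows where value >= that value.

south | 47.6 ; south | 48.8 ; central | 49.8 ; north | 38.4 ; north | 43.5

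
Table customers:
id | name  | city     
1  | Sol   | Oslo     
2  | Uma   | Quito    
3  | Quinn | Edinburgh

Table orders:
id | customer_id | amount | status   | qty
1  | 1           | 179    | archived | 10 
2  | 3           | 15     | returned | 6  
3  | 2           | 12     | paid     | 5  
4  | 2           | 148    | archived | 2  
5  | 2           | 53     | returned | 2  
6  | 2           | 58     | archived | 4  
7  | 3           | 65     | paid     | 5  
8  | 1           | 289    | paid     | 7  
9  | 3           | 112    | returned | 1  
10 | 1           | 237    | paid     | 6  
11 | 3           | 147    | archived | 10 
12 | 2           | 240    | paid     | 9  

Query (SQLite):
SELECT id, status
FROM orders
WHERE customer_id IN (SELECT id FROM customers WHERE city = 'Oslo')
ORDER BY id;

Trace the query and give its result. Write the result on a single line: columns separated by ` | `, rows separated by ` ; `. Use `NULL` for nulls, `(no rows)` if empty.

Inner query: customers.id where city = 'Oslo'.
Outer: keep orders rows whose customer_id is in that set.
Inner query → {1}

1 | archived ; 8 | paid ; 10 | paid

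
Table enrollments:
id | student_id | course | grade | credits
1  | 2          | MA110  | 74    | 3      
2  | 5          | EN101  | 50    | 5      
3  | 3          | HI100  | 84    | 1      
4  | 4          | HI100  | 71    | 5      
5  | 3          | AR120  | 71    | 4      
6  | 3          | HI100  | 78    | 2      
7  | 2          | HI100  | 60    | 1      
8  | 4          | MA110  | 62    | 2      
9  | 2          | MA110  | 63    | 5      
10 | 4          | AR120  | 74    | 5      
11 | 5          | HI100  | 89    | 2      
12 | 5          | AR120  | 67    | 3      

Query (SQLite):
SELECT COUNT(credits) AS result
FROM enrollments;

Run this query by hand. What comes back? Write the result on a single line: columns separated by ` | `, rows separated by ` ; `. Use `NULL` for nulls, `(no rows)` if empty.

12

All credits values: [3, 5, 1, 5, 4, 2, 1, 2, 5, 5, 2, 3].
COUNT(credits) counts non-NULL values → 12.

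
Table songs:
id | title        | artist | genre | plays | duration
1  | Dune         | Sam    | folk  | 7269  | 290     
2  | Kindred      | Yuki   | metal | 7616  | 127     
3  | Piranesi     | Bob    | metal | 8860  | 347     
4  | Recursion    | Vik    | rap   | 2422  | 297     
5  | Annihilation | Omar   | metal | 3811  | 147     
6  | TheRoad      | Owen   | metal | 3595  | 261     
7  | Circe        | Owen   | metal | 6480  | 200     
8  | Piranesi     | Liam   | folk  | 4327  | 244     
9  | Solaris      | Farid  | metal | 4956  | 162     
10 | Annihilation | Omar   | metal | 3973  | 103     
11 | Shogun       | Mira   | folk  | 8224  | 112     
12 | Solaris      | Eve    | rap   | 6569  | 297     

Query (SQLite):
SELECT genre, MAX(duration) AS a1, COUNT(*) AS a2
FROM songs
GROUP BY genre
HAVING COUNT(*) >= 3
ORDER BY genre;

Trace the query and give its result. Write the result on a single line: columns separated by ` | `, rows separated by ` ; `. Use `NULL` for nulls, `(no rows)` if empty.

folk | 290 | 3 ; metal | 347 | 7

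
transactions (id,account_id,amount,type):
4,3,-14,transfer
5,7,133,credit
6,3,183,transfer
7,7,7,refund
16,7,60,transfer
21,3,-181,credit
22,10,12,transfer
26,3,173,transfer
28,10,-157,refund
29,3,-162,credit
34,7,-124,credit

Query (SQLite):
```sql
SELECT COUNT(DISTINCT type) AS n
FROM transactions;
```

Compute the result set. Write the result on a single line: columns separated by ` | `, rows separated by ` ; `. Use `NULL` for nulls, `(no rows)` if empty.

Count distinct non-NULL type values.

3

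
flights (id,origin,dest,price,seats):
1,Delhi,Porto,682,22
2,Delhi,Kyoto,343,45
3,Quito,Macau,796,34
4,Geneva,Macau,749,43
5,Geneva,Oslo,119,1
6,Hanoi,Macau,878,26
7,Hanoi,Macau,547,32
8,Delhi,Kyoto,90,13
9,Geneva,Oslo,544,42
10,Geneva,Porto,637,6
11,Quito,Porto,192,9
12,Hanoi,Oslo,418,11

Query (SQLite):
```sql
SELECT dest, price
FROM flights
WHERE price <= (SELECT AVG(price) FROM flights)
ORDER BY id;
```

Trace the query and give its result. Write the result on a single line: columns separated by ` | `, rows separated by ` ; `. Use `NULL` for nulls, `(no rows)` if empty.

Kyoto | 343 ; Oslo | 119 ; Kyoto | 90 ; Porto | 192 ; Oslo | 418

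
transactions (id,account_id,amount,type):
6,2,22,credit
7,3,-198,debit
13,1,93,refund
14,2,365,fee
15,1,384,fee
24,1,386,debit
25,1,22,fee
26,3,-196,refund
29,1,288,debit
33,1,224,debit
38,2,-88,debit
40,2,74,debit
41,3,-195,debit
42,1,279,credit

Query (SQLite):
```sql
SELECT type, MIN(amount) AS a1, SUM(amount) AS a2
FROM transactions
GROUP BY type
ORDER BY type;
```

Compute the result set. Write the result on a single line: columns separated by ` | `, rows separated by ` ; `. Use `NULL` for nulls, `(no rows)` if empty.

Group transactions by type.
Per group compute: MIN(amount), SUM(amount).
  credit: ids {6, 42} → MIN(amount)=22, SUM(amount)=301
  debit: ids {7, 24, 29, 33, 38, 40, 41} → MIN(amount)=-198, SUM(amount)=491
  fee: ids {14, 15, 25} → MIN(amount)=22, SUM(amount)=771
  refund: ids {13, 26} → MIN(amount)=-196, SUM(amount)=-103

credit | 22 | 301 ; debit | -198 | 491 ; fee | 22 | 771 ; refund | -196 | -103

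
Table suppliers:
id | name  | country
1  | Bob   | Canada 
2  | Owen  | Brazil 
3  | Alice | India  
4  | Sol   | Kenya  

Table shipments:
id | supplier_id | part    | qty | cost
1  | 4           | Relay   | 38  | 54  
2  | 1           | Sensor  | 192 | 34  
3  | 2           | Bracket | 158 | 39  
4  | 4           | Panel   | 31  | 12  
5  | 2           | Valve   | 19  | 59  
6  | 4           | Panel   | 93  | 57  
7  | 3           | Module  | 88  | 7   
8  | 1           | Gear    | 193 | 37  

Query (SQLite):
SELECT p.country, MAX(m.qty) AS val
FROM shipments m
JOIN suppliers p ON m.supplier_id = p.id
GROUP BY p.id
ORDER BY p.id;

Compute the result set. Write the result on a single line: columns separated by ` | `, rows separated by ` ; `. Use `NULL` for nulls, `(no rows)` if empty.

Join each shipments row to its suppliers via supplier_id.
Group joined rows by suppliers.id; compute MAX(m.qty) per group.
  1: ids {2, 8} → MAX(m.qty)=193
  2: ids {3, 5} → MAX(m.qty)=158
  3: ids {7} → MAX(m.qty)=88
  4: ids {1, 4, 6} → MAX(m.qty)=93

Canada | 193 ; Brazil | 158 ; India | 88 ; Kenya | 93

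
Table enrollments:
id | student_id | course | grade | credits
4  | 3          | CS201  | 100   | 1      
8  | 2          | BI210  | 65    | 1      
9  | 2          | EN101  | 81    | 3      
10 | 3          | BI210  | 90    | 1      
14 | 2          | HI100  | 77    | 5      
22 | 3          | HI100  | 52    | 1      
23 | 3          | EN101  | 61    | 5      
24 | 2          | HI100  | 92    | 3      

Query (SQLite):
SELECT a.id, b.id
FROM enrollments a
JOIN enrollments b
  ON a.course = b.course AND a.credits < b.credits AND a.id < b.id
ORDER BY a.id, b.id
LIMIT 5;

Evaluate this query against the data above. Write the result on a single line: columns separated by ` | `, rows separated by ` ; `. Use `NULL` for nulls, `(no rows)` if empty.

Pairs (a,b) with same course, a.credits < b.credits, a.id < b.id.
course groups: BI210:{8,10} CS201:{4} EN101:{9,23} HI100:{14,22,24}
Ordered by (a.id, b.id); first 5.

9 | 23 ; 22 | 24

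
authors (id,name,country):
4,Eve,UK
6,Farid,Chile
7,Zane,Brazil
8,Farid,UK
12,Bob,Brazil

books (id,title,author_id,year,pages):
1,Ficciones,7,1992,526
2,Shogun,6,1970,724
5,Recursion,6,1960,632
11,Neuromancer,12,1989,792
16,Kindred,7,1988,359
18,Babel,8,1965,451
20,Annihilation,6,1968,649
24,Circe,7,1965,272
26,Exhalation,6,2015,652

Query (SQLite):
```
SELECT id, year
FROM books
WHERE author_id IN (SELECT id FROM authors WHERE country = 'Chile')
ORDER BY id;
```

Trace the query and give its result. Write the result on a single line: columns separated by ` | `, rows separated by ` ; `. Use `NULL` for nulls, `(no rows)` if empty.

Inner query: authors.id where country = 'Chile'.
Outer: keep books rows whose author_id is in that set.
Inner query → {6}

2 | 1970 ; 5 | 1960 ; 20 | 1968 ; 26 | 2015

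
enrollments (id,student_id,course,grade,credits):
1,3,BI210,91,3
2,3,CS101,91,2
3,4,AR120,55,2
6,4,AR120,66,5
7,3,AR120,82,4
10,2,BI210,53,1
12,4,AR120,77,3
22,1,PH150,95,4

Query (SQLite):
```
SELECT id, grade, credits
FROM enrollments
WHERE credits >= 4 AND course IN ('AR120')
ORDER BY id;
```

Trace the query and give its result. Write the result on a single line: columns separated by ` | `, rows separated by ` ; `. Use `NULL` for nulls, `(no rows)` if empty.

6 | 66 | 5 ; 7 | 82 | 4

credits >= 4: ids {6, 7, 22}
course IN ('AR120'): ids {3, 6, 7, 12}
Combine with AND.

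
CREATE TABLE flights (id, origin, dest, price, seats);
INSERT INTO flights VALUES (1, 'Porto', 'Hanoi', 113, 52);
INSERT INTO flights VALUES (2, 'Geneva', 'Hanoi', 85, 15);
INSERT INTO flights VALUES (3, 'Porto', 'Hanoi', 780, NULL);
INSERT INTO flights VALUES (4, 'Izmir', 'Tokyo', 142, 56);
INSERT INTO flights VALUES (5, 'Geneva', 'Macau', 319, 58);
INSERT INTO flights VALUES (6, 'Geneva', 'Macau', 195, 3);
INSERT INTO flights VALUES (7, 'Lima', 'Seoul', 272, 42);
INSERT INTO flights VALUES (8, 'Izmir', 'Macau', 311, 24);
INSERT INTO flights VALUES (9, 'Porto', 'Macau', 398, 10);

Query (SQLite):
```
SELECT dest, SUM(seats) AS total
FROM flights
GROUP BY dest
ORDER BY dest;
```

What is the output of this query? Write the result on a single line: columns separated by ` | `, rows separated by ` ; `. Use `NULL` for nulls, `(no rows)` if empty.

Hanoi | 67 ; Macau | 95 ; Seoul | 42 ; Tokyo | 56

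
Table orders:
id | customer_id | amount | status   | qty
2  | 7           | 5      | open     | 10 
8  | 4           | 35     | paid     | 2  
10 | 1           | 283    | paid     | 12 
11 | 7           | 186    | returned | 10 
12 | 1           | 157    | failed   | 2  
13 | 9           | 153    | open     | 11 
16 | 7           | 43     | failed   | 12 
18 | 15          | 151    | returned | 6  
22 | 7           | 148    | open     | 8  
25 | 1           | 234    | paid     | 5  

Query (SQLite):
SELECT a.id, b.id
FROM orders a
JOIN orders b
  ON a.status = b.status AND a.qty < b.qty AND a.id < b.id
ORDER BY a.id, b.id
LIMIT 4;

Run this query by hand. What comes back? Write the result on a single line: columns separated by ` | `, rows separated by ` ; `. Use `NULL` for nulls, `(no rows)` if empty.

2 | 13 ; 8 | 10 ; 8 | 25 ; 12 | 16

Pairs (a,b) with same status, a.qty < b.qty, a.id < b.id.
status groups: failed:{12,16} open:{2,13,22} paid:{8,10,25} returned:{11,18}
Ordered by (a.id, b.id); first 4.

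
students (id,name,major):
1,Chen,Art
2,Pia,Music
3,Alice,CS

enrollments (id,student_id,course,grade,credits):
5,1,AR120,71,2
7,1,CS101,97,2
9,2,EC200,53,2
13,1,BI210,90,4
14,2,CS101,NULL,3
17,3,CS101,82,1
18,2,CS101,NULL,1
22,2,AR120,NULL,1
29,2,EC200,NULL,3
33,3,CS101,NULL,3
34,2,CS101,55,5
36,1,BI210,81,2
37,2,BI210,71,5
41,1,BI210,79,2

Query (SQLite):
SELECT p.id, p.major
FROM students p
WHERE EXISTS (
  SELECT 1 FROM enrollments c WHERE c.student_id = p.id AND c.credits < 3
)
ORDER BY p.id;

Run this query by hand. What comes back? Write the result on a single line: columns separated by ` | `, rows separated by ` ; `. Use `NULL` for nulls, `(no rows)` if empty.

1 | Art ; 2 | Music ; 3 | CS

For each students row, check whether any enrollments with matching student_id has credits < 3.
Keep rows where that is true.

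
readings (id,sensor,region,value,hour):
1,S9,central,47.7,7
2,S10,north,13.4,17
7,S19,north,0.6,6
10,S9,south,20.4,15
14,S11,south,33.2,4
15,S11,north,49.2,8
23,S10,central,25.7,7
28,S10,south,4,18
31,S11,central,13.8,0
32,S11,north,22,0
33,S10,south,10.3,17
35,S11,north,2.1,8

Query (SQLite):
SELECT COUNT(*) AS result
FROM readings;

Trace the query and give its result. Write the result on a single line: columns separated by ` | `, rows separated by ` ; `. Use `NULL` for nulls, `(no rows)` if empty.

All hour values: [7, 17, 6, 15, 4, 8, 7, 18, 0, 0, 17, 8].
COUNT(*) counts rows → 12.

12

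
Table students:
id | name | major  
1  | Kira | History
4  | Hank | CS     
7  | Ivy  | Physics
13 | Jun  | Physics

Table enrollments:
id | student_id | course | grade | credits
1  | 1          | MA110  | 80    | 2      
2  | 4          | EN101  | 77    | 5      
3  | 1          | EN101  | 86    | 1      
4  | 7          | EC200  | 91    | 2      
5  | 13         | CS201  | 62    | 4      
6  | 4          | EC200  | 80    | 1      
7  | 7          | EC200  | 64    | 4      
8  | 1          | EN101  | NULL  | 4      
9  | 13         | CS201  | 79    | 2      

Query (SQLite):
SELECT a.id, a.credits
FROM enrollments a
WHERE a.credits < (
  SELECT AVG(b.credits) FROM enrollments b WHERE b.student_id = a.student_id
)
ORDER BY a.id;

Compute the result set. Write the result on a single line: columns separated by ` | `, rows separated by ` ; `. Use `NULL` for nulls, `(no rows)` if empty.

1 | 2 ; 3 | 1 ; 4 | 2 ; 6 | 1 ; 9 | 2

For each enrollments row a, compute AVG(credits) over rows sharing a.student_id.
Keep row a if a.credits < that per-group AVG.
  student_id=1: AVG(credits) = 2.333333
  student_id=4: AVG(credits) = 3.0
  student_id=7: AVG(credits) = 3.0
  student_id=13: AVG(credits) = 3.0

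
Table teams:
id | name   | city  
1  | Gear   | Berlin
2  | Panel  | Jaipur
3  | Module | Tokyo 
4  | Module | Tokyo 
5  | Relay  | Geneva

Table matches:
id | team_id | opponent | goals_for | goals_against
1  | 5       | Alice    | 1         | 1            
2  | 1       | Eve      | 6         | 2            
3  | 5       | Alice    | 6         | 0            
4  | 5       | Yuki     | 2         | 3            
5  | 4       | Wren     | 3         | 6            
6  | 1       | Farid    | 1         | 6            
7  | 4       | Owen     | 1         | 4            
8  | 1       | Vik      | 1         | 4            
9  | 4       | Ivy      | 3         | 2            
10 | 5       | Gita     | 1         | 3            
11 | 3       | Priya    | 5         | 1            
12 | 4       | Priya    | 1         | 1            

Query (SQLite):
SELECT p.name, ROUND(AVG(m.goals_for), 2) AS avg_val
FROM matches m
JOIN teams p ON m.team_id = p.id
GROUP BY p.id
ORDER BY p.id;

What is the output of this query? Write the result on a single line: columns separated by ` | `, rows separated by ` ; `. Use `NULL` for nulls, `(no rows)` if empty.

Gear | 2.67 ; Module | 5 ; Module | 2 ; Relay | 2.5

Join each matches row to its teams via team_id.
Group joined rows by teams.id; compute ROUND(AVG(m.goals_for), 2) per group.
  1: ids {2, 6, 8} → ROUND(AVG(m.goals_for), 2)=2.67
  3: ids {11} → ROUND(AVG(m.goals_for), 2)=5
  4: ids {5, 7, 9, 12} → ROUND(AVG(m.goals_for), 2)=2
  5: ids {1, 3, 4, 10} → ROUND(AVG(m.goals_for), 2)=2.5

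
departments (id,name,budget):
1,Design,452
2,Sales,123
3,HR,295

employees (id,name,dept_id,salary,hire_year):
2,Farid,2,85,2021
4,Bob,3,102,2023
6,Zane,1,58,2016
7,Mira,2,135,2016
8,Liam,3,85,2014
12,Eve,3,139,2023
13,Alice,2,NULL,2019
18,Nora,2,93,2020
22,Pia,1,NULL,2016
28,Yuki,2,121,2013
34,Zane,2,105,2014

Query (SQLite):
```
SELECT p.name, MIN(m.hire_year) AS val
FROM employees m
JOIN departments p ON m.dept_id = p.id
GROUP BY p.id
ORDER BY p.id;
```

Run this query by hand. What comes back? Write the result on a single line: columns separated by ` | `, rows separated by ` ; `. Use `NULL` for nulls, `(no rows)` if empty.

Join each employees row to its departments via dept_id.
Group joined rows by departments.id; compute MIN(m.hire_year) per group.
  1: ids {6, 22} → MIN(m.hire_year)=2016
  2: ids {2, 7, 13, 18, 28, 34} → MIN(m.hire_year)=2013
  3: ids {4, 8, 12} → MIN(m.hire_year)=2014

Design | 2016 ; Sales | 2013 ; HR | 2014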